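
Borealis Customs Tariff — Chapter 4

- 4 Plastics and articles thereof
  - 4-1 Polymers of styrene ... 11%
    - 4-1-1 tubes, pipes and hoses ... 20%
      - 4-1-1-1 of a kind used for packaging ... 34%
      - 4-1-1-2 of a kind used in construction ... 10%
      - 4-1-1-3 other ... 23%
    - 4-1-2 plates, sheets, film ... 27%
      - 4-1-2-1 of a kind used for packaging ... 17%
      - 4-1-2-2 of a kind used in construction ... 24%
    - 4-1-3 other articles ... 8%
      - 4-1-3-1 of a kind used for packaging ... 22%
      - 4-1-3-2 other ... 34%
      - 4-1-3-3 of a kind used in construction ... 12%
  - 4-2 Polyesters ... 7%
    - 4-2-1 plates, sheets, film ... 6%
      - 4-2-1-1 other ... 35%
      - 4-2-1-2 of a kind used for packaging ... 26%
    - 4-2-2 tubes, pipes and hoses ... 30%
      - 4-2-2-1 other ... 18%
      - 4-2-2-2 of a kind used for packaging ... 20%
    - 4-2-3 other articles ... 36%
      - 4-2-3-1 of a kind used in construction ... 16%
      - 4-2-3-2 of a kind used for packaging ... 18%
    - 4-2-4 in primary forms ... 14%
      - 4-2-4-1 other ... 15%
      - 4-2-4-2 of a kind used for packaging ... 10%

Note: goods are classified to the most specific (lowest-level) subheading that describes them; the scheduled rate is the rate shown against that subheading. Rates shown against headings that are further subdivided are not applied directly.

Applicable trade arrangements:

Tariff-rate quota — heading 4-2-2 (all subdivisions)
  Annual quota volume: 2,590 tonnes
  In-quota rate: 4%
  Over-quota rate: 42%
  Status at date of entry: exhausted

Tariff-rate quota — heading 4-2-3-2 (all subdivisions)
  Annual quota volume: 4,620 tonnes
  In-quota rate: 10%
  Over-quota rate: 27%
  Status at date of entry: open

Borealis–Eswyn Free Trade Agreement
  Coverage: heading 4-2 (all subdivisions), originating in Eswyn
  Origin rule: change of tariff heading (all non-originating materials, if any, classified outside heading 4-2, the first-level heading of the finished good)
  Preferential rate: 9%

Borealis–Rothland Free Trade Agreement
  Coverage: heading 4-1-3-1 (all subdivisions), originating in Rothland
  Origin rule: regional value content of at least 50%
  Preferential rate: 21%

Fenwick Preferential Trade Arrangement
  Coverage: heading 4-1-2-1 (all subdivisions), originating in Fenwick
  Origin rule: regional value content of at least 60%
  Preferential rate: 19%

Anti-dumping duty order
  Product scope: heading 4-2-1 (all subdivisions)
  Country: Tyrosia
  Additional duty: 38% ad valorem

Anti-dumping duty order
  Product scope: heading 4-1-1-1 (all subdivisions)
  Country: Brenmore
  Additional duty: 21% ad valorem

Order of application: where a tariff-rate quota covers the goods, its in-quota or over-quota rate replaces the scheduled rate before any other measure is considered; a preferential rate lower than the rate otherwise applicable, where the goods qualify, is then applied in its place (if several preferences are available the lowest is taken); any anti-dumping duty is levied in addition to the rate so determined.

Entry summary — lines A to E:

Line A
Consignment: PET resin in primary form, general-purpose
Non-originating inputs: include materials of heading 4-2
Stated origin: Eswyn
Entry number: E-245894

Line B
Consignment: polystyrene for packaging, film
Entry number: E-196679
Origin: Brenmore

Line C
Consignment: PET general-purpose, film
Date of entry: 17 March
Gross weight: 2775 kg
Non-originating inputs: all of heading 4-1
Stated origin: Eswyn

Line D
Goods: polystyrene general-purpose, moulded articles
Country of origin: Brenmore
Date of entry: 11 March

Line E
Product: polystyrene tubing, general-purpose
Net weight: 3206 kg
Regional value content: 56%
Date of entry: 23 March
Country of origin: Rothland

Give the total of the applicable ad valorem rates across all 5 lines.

98%

Line A: PET → 4-2; resin in primary form → 4-2-4; general-purpose → 4-2-4-1. Scheduled 15%. Eswyn agreement on 4-2: CTH not met. → 15%.
Line B: polystyrene → 4-1; film → 4-1-2; for packaging → 4-1-2-1. Scheduled 17%. No special measure applies. → 17%.
Line C: PET → 4-2; film → 4-2-1; general-purpose → 4-2-1-1. Scheduled 35%. Eswyn agreement on 4-2: CTH met → 9% available; preferential 9%. → 9%.
Line D: polystyrene → 4-1; moulded articles → 4-1-3; general-purpose → 4-1-3-2. Scheduled 34%. No special measure applies. → 34%.
Line E: polystyrene → 4-1; tubing → 4-1-1; general-purpose → 4-1-1-3. Scheduled 23%. Rothland agreement on 4-1-3-1: 4-1-1-3 not covered. → 23%.
Sum: 15% + 17% + 9% + 34% + 23% = 98%.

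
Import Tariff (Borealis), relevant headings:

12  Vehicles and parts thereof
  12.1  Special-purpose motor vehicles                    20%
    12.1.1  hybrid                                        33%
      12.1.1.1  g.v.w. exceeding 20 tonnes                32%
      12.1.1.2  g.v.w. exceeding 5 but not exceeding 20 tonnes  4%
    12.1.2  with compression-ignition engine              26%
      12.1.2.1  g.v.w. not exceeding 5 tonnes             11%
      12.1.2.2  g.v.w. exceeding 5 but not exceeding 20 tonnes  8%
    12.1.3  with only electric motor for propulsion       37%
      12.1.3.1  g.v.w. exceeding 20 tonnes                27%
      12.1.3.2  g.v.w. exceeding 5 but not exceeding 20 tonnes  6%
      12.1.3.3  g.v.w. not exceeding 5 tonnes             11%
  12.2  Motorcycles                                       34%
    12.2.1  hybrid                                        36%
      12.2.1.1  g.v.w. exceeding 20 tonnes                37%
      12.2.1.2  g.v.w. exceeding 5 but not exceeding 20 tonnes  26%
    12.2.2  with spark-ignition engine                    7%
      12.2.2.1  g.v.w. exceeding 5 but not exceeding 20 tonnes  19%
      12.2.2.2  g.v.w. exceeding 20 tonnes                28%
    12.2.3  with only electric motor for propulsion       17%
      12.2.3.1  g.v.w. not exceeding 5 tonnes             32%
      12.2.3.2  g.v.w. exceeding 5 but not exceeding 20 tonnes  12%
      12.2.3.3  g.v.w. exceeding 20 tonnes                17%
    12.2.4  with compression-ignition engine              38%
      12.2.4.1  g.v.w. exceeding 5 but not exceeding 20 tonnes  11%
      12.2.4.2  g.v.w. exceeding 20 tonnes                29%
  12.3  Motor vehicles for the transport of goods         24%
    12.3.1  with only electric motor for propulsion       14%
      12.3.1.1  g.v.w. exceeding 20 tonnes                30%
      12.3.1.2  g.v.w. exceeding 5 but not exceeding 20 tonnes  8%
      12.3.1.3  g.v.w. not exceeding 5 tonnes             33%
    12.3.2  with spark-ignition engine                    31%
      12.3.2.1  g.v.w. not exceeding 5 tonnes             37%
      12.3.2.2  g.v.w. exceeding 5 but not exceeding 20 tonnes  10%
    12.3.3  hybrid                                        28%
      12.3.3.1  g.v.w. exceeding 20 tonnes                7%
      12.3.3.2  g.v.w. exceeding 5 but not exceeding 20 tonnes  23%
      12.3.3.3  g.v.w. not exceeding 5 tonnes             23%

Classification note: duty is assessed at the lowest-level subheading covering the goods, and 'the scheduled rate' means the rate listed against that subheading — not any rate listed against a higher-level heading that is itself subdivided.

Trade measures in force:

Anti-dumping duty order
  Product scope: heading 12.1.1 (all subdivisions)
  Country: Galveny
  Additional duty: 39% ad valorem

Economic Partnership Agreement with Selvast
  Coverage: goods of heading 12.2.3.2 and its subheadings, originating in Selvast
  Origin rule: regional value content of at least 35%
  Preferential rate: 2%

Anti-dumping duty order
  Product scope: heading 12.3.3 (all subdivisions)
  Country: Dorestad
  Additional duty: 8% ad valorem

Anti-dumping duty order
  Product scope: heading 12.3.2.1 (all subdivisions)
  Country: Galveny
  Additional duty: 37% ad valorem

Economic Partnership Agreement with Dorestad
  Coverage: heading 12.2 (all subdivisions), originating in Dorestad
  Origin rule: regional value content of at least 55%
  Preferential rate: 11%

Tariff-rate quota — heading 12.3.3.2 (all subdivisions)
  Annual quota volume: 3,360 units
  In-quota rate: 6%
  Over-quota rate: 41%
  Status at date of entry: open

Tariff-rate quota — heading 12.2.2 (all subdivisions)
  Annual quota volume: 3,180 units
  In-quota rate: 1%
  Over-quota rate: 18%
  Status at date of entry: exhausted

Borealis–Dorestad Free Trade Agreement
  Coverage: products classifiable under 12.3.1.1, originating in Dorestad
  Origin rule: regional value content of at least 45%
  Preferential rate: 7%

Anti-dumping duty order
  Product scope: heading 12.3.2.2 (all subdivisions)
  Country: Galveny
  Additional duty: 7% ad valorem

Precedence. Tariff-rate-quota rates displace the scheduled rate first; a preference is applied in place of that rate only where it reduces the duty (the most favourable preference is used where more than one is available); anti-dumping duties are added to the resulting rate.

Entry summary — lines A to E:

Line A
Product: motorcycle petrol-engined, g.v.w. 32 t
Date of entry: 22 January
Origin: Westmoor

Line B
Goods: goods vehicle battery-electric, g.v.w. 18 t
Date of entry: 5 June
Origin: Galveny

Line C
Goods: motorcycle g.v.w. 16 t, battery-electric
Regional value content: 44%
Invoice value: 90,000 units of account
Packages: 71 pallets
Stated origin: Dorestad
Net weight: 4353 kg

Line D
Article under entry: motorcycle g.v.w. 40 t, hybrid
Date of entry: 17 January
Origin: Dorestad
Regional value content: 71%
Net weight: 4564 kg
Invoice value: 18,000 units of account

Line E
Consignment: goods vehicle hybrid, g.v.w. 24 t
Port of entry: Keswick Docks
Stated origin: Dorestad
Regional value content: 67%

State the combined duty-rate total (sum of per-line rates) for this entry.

64%

Line A: motorcycle → 12.2; petrol-engined → 12.2.2; g.v.w. 32 t → 12.2.2.2. Scheduled 28%. quota on 12.2.2 exhausted → over-quota 18%. → 18%.
Line B: goods vehicle → 12.3; battery-electric → 12.3.1; g.v.w. 18 t → 12.3.1.2. Scheduled 8%. No special measure applies. → 8%.
Line C: motorcycle → 12.2; battery-electric → 12.2.3; g.v.w. 16 t → 12.2.3.2. Scheduled 12%. Dorestad agreement on 12.2: RVC < 55%; Dorestad agreement on 12.3.1.1: 12.2.3.2 not covered. → 12%.
Line D: motorcycle → 12.2; hybrid → 12.2.1; g.v.w. 40 t → 12.2.1.1. Scheduled 37%. Dorestad agreement on 12.2: RVC ≥ 55% → 11% available; Dorestad agreement on 12.3.1.1: 12.2.1.1 not covered; preferential 11%. → 11%.
Line E: goods vehicle → 12.3; hybrid → 12.3.3; g.v.w. 24 t → 12.3.3.1. Scheduled 7%. Dorestad agreement on 12.2: 12.3.3.1 not covered; Dorestad agreement on 12.3.1.1: 12.3.3.1 not covered; anti-dumping (Dorestad, 12.3.3): +8%; total 7% + 8% = 15%. → 15%.
Sum: 18% + 8% + 12% + 11% + 15% = 64%.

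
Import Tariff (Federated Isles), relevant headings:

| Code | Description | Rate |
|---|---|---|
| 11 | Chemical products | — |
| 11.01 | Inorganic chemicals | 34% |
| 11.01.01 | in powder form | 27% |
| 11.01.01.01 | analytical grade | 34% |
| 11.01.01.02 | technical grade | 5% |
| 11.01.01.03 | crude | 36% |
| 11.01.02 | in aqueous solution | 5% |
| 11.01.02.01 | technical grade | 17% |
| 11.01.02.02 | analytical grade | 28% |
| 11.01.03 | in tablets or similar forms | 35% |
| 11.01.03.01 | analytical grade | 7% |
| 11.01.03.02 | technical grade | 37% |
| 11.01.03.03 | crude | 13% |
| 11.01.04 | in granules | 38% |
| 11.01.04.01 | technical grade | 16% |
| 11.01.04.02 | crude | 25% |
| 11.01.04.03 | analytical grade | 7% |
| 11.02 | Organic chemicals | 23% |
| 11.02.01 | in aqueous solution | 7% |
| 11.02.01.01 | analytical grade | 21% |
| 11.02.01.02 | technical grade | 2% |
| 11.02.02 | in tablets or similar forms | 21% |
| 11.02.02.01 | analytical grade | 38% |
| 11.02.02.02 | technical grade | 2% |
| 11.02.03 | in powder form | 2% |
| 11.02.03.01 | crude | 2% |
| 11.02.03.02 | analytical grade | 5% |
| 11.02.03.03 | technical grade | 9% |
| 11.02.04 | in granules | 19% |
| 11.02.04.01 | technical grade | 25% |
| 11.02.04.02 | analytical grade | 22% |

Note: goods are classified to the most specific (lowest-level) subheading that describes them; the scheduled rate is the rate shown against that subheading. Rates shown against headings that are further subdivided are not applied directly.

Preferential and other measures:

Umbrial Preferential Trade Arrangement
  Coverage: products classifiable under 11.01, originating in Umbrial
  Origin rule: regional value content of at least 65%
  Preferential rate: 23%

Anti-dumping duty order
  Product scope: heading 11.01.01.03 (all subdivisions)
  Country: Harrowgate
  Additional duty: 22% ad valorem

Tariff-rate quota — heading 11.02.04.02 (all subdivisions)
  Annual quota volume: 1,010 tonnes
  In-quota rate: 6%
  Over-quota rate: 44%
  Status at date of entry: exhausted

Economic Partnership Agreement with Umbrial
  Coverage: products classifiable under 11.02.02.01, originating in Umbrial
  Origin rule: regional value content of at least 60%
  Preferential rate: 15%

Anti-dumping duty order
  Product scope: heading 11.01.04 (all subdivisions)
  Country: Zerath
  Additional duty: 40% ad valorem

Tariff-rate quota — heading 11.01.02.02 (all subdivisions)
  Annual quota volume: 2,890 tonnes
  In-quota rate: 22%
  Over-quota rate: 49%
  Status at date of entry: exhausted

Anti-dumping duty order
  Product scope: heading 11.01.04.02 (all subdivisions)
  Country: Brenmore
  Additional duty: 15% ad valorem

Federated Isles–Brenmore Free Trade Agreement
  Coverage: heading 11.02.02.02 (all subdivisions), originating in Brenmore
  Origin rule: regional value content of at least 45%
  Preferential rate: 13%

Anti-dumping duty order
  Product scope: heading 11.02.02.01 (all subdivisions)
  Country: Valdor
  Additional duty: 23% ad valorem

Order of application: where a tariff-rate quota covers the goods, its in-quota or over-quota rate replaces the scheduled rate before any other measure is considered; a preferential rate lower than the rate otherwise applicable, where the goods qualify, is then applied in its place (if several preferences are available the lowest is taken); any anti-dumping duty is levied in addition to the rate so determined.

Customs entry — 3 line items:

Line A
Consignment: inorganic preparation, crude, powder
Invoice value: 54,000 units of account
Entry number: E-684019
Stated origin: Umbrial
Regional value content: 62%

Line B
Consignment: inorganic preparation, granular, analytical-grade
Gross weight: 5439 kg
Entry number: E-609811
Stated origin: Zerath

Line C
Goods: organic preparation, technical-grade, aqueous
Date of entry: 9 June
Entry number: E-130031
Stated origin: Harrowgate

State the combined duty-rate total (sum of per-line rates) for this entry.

Line A: inorganic → 11.01; powder → 11.01.01; crude → 11.01.01.03. Scheduled 36%. Umbrial agreement on 11.01: RVC < 65%; Umbrial agreement on 11.02.02.01: 11.01.01.03 not covered. → 36%.
Line B: inorganic → 11.01; granular → 11.01.04; analytical-grade → 11.01.04.03. Scheduled 7%. anti-dumping (Zerath, 11.01.04): +40%; total 7% + 40% = 47%. → 47%.
Line C: organic → 11.02; aqueous → 11.02.01; technical-grade → 11.02.01.02. Scheduled 2%. No special measure applies. → 2%.
Sum: 36% + 47% + 2% = 85%.

85%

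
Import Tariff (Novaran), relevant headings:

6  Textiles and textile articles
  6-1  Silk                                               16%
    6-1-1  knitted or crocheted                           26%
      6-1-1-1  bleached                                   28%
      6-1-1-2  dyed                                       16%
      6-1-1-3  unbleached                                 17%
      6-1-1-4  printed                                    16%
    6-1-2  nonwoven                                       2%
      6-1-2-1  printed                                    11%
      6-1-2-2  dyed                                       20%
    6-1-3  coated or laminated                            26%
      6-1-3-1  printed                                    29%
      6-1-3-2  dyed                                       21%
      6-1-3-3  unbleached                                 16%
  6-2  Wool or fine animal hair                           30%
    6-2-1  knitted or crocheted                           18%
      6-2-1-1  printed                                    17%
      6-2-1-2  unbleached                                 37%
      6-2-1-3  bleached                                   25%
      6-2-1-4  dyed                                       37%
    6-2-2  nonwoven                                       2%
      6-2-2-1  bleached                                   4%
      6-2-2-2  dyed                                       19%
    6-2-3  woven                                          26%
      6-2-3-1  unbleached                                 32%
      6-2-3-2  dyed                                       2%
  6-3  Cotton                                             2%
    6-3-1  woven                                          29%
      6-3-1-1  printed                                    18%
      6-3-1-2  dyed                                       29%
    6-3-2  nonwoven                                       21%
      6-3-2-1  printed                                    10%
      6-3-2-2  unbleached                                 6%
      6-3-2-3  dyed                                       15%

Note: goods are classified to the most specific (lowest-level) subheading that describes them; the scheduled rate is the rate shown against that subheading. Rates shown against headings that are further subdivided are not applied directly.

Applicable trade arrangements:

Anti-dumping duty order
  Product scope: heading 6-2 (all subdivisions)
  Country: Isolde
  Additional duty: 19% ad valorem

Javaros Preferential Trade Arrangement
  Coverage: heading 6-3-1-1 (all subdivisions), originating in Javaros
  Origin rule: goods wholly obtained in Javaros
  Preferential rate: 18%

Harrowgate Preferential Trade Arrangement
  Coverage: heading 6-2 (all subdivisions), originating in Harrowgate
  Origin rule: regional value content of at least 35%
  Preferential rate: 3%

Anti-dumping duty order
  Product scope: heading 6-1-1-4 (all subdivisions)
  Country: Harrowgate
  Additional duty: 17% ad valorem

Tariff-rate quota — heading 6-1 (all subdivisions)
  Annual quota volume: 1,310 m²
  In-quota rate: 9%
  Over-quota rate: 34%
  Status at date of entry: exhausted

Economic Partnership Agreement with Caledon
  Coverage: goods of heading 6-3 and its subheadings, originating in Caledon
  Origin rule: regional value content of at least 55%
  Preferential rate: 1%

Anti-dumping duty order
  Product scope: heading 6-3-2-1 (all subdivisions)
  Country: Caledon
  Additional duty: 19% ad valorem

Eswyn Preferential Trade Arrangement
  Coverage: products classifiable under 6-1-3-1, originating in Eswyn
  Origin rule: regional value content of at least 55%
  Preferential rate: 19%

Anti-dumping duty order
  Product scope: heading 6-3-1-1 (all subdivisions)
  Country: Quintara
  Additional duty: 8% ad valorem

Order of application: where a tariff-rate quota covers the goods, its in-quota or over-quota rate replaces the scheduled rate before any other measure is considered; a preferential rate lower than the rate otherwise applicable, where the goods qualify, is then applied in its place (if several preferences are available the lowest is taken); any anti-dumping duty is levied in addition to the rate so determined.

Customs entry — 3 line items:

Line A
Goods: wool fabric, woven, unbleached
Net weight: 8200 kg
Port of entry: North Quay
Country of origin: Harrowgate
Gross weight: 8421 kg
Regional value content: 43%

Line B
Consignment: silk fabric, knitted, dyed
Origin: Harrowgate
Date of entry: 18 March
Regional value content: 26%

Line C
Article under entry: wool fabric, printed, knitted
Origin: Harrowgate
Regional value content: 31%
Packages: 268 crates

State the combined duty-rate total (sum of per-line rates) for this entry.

Line A: wool → 6-2; woven → 6-2-3; unbleached → 6-2-3-1. Scheduled 32%. Harrowgate agreement on 6-2: RVC ≥ 35% → 3% available; preferential 3%. → 3%.
Line B: silk → 6-1; knitted → 6-1-1; dyed → 6-1-1-2. Scheduled 16%. quota on 6-1 exhausted → over-quota 34%; Harrowgate agreement on 6-2: 6-1-1-2 not covered. → 34%.
Line C: wool → 6-2; knitted → 6-2-1; printed → 6-2-1-1. Scheduled 17%. Harrowgate agreement on 6-2: RVC < 35%. → 17%.
Sum: 3% + 34% + 17% = 54%.

54%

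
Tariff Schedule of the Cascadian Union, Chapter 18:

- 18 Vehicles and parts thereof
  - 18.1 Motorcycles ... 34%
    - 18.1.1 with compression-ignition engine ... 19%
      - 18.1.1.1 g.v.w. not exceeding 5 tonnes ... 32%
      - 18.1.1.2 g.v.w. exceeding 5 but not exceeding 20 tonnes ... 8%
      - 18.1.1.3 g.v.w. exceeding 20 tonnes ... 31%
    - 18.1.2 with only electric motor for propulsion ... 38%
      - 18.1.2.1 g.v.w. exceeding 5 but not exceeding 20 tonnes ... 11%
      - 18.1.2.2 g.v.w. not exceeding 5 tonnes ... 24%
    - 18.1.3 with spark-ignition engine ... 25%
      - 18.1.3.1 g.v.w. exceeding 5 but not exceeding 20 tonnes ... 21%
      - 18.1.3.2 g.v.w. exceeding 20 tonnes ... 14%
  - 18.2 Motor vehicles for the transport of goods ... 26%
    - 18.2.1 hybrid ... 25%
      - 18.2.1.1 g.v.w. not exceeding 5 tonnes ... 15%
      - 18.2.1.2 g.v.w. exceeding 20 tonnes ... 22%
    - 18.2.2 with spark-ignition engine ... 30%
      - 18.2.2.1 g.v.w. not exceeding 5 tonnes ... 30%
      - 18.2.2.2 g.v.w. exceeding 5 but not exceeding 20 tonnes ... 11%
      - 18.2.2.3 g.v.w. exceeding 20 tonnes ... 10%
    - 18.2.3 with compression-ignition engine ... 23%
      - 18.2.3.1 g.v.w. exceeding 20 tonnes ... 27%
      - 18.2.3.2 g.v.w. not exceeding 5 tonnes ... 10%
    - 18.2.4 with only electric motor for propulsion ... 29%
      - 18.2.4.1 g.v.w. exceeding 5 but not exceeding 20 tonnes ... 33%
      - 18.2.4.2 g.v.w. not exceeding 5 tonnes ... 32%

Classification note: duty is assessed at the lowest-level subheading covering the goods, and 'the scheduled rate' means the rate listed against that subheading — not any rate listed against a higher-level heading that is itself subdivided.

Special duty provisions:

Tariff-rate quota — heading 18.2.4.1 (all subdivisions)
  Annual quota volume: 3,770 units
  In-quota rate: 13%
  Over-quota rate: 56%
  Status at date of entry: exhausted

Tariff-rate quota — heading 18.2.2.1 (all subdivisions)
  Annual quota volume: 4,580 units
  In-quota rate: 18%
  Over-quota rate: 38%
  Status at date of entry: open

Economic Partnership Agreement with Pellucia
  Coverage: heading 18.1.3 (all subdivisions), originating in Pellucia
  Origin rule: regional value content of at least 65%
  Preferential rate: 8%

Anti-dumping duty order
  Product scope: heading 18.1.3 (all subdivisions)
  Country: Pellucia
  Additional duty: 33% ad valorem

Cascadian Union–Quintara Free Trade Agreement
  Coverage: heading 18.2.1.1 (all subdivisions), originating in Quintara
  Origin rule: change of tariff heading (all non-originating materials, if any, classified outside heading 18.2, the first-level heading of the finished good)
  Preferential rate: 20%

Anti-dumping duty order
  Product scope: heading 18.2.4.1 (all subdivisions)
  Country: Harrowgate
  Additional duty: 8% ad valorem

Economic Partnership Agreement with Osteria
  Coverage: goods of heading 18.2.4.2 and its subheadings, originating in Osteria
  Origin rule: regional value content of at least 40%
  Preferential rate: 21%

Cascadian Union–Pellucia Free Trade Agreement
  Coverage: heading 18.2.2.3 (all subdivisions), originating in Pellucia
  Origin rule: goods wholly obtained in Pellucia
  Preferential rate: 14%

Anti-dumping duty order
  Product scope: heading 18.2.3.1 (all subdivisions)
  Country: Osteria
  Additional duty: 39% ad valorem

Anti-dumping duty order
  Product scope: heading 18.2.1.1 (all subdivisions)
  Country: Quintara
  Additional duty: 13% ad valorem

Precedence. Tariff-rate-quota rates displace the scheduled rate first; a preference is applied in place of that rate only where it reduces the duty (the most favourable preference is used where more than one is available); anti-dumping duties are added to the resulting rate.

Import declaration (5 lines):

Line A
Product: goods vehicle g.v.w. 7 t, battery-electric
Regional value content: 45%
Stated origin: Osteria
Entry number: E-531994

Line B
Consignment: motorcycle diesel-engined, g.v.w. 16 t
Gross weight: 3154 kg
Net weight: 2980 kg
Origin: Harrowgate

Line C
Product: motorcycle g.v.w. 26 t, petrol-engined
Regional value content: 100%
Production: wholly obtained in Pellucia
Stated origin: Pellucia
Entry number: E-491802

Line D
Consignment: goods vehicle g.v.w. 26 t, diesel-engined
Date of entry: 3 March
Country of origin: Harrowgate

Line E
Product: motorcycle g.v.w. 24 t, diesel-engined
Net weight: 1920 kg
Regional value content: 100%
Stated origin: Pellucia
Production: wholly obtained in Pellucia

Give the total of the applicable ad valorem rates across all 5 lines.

163%

Line A: goods vehicle → 18.2; battery-electric → 18.2.4; g.v.w. 7 t → 18.2.4.1. Scheduled 33%. quota on 18.2.4.1 exhausted → over-quota 56%; Osteria agreement on 18.2.4.2: 18.2.4.1 not covered. → 56%.
Line B: motorcycle → 18.1; diesel-engined → 18.1.1; g.v.w. 16 t → 18.1.1.2. Scheduled 8%. No special measure applies. → 8%.
Line C: motorcycle → 18.1; petrol-engined → 18.1.3; g.v.w. 26 t → 18.1.3.2. Scheduled 14%. Pellucia agreement on 18.1.3: RVC ≥ 65% → 8% available; Pellucia agreement on 18.2.2.3: 18.1.3.2 not covered; preferential 8%; anti-dumping (Pellucia, 18.1.3): +33%; total 8% + 33% = 41%. → 41%.
Line D: goods vehicle → 18.2; diesel-engined → 18.2.3; g.v.w. 26 t → 18.2.3.1. Scheduled 27%. No special measure applies. → 27%.
Line E: motorcycle → 18.1; diesel-engined → 18.1.1; g.v.w. 24 t → 18.1.1.3. Scheduled 31%. Pellucia agreement on 18.1.3: 18.1.1.3 not covered; Pellucia agreement on 18.2.2.3: 18.1.1.3 not covered. → 31%.
Sum: 56% + 8% + 41% + 27% + 31% = 163%.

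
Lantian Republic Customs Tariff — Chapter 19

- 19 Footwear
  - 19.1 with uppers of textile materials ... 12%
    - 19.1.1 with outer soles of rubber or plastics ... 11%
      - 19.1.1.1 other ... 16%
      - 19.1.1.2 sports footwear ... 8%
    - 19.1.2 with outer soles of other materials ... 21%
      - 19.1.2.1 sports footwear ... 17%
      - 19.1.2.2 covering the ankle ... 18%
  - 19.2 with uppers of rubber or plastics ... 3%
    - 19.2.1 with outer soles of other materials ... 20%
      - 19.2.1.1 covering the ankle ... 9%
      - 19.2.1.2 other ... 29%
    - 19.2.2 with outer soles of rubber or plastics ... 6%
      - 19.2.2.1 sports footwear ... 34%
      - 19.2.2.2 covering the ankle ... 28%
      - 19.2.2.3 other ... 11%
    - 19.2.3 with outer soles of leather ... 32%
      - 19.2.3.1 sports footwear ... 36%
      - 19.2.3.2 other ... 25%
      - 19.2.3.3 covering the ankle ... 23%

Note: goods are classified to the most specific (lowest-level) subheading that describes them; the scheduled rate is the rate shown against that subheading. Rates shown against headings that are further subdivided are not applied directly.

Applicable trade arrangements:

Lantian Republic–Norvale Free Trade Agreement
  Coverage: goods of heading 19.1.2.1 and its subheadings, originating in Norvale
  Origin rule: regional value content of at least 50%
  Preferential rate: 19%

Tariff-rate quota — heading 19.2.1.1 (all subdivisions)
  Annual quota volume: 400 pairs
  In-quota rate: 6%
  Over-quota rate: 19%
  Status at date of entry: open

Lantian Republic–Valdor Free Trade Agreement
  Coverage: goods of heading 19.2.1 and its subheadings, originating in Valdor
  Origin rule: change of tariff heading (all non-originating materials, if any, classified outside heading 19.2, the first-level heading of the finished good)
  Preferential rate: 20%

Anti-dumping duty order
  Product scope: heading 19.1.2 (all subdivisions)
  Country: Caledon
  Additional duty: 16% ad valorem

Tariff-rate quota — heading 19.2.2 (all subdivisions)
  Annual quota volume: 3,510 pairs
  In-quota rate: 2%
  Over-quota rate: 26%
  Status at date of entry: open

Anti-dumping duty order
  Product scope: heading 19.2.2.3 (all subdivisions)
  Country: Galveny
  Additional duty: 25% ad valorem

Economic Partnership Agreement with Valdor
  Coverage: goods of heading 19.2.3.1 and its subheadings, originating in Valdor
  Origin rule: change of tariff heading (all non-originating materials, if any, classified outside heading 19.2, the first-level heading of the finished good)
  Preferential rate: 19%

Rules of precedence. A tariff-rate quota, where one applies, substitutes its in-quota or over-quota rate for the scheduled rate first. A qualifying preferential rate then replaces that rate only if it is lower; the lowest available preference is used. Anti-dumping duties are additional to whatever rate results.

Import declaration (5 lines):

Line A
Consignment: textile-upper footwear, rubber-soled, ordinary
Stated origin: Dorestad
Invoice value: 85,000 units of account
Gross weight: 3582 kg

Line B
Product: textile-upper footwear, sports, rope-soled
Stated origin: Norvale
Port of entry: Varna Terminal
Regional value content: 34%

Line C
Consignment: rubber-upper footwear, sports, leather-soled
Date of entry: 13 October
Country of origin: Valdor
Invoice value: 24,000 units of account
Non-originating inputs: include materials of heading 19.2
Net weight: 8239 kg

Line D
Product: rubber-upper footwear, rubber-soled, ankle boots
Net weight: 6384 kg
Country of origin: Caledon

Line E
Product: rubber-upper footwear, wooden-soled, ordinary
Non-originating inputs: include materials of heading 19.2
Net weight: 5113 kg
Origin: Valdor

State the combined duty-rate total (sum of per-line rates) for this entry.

100%

Line A: textile-upper → 19.1; rubber-soled → 19.1.1; ordinary → 19.1.1.1. Scheduled 16%. No special measure applies. → 16%.
Line B: textile-upper → 19.1; rope-soled → 19.1.2; sports → 19.1.2.1. Scheduled 17%. Norvale agreement on 19.1.2.1: RVC < 50%. → 17%.
Line C: rubber-upper → 19.2; leather-soled → 19.2.3; sports → 19.2.3.1. Scheduled 36%. Valdor agreement on 19.2.1: 19.2.3.1 not covered; Valdor agreement on 19.2.3.1: CTH not met. → 36%.
Line D: rubber-upper → 19.2; rubber-soled → 19.2.2; ankle boots → 19.2.2.2. Scheduled 28%. quota on 19.2.2 open → in-quota 2%. → 2%.
Line E: rubber-upper → 19.2; wooden-soled → 19.2.1; ordinary → 19.2.1.2. Scheduled 29%. Valdor agreement on 19.2.1: CTH not met; Valdor agreement on 19.2.3.1: 19.2.1.2 not covered. → 29%.
Sum: 16% + 17% + 36% + 2% + 29% = 100%.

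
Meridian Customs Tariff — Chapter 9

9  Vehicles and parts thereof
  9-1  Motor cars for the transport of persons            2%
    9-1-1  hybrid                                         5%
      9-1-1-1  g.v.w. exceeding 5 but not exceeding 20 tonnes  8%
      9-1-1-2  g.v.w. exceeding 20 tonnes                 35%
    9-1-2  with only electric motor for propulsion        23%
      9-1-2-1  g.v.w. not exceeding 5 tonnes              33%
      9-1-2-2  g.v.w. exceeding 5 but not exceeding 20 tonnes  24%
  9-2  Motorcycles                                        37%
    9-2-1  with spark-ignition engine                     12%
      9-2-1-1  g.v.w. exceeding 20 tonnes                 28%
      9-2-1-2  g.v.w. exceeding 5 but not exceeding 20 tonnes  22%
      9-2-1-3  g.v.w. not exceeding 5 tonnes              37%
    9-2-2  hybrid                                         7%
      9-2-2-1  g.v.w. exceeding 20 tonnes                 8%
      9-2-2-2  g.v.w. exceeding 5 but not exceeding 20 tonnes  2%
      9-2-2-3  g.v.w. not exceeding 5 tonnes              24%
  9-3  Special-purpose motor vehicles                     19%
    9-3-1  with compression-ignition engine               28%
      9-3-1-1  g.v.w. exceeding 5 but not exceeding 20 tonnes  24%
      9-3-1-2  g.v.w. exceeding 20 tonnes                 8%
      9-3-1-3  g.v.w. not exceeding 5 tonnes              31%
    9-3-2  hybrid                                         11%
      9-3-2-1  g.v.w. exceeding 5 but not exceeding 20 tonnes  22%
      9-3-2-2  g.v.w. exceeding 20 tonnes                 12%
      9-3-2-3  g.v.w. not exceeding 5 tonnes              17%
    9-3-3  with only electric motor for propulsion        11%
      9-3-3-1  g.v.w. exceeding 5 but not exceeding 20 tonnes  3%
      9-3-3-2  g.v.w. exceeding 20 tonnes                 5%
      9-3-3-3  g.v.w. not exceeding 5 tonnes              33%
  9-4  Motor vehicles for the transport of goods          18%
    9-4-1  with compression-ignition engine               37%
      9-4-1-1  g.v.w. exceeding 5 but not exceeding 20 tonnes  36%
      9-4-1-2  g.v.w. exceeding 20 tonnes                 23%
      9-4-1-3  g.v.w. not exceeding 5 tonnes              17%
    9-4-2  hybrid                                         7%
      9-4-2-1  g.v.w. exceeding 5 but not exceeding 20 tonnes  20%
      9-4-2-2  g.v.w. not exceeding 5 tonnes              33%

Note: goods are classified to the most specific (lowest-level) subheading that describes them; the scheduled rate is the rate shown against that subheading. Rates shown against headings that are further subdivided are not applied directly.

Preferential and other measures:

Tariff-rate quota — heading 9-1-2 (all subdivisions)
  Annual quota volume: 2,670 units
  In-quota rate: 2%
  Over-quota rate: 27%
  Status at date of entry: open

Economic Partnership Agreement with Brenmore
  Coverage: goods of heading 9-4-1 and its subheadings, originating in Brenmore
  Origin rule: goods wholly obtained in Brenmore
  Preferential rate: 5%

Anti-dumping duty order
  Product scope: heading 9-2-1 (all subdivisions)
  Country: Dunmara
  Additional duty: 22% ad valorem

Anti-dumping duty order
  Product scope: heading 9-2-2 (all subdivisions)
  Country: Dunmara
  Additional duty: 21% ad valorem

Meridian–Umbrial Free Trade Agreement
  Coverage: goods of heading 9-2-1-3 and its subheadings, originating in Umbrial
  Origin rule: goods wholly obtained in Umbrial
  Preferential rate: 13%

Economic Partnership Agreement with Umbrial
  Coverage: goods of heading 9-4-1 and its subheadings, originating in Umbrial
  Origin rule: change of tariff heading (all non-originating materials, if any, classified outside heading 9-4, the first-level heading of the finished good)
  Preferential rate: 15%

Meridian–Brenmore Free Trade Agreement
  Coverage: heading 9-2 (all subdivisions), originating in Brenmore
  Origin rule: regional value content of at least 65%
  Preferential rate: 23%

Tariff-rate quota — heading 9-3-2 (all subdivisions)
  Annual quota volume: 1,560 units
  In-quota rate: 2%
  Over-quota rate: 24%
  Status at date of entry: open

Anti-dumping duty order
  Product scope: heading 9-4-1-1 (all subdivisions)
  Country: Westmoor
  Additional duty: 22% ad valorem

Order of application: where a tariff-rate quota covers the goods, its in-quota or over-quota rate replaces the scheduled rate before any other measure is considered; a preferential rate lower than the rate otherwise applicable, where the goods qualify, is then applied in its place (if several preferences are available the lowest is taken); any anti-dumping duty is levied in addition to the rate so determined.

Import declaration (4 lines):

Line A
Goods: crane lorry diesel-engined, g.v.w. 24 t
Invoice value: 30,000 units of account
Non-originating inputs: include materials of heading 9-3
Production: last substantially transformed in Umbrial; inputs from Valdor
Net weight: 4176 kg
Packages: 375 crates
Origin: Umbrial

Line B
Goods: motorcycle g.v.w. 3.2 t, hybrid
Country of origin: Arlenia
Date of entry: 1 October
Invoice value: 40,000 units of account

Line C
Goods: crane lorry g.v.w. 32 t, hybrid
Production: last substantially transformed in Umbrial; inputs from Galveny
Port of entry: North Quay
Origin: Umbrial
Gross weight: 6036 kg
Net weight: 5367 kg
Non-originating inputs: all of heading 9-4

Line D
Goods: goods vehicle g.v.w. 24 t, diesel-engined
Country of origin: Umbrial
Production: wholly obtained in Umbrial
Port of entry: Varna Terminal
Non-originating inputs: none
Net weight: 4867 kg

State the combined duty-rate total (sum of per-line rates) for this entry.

Line A: crane lorry → 9-3; diesel-engined → 9-3-1; g.v.w. 24 t → 9-3-1-2. Scheduled 8%. Umbrial agreement on 9-2-1-3: 9-3-1-2 not covered; Umbrial agreement on 9-4-1: 9-3-1-2 not covered. → 8%.
Line B: motorcycle → 9-2; hybrid → 9-2-2; g.v.w. 3.2 t → 9-2-2-3. Scheduled 24%. No special measure applies. → 24%.
Line C: crane lorry → 9-3; hybrid → 9-3-2; g.v.w. 32 t → 9-3-2-2. Scheduled 12%. quota on 9-3-2 open → in-quota 2%; Umbrial agreement on 9-2-1-3: 9-3-2-2 not covered; Umbrial agreement on 9-4-1: 9-3-2-2 not covered. → 2%.
Line D: goods vehicle → 9-4; diesel-engined → 9-4-1; g.v.w. 24 t → 9-4-1-2. Scheduled 23%. Umbrial agreement on 9-2-1-3: 9-4-1-2 not covered; Umbrial agreement on 9-4-1: CTH met → 15% available; preferential 15%. → 15%.
Sum: 8% + 24% + 2% + 15% = 49%.

49%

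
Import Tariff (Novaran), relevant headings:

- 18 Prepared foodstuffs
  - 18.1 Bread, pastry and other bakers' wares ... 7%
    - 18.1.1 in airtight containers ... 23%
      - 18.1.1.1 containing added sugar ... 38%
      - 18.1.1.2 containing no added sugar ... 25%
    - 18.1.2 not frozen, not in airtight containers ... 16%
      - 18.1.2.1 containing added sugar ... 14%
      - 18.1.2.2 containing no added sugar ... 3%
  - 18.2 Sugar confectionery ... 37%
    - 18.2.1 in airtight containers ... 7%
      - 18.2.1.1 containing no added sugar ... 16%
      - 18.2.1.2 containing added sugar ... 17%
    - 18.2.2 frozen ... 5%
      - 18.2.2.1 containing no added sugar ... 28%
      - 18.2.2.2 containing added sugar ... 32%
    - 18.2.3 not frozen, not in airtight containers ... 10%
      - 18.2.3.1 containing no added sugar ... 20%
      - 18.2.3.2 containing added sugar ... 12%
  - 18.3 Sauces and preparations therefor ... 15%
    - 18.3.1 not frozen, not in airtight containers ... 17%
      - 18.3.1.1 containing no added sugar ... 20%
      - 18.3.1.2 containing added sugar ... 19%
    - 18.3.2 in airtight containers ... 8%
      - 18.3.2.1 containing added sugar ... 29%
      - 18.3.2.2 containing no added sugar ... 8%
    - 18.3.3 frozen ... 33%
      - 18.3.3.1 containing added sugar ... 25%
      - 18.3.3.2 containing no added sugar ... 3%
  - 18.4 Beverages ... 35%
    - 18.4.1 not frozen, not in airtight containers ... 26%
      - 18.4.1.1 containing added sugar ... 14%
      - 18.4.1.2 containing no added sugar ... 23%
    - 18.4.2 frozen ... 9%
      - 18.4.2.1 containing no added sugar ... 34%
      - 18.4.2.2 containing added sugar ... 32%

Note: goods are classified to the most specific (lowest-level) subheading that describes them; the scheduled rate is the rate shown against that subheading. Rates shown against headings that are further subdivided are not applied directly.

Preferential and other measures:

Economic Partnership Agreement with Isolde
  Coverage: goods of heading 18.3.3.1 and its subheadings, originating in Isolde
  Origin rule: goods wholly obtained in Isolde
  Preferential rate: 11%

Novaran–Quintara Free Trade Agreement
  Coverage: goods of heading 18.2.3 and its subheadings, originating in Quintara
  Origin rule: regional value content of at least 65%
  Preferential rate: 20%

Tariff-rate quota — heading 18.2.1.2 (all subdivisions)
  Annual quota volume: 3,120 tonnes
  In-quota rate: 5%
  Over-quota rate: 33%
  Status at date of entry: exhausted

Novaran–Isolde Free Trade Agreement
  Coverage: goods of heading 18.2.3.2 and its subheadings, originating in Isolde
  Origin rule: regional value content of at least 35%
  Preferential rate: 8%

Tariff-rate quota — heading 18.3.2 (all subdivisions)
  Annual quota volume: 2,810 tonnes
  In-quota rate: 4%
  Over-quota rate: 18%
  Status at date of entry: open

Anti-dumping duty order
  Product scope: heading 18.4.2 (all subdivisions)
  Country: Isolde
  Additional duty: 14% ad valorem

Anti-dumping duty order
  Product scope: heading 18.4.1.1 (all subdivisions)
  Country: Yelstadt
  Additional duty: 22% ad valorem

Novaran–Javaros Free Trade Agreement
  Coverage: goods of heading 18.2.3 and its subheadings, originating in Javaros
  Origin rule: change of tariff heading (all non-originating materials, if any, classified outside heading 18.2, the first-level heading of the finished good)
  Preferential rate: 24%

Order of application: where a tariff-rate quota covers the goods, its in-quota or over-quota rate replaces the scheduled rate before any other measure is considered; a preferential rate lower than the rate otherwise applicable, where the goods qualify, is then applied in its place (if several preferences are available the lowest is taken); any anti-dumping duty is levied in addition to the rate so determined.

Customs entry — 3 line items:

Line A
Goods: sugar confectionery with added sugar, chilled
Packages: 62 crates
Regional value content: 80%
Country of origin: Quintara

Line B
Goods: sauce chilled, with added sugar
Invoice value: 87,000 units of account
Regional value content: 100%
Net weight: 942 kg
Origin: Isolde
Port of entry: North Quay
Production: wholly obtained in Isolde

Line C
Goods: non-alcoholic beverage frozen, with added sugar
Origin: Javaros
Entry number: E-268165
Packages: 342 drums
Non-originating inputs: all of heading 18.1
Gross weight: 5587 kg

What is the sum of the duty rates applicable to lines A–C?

Line A: sugar confectionery → 18.2; chilled → 18.2.3; with added sugar → 18.2.3.2. Scheduled 12%. Quintara agreement on 18.2.3: RVC ≥ 65% → 20% available; preference 20% not lower than 12% → no reduction. → 12%.
Line B: sauce → 18.3; chilled → 18.3.1; with added sugar → 18.3.1.2. Scheduled 19%. Isolde agreement on 18.3.3.1: 18.3.1.2 not covered; Isolde agreement on 18.2.3.2: 18.3.1.2 not covered. → 19%.
Line C: non-alcoholic beverage → 18.4; frozen → 18.4.2; with added sugar → 18.4.2.2. Scheduled 32%. Javaros agreement on 18.2.3: 18.4.2.2 not covered. → 32%.
Sum: 12% + 19% + 32% = 63%.

63%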